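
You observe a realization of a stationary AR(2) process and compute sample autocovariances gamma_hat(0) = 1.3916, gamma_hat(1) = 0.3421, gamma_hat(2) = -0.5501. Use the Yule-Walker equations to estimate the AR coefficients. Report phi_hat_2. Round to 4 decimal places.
\hat\phi_{2} = -0.4850

The Yule-Walker equations for an AR(p) process read, in matrix form,
  Gamma_p phi = r_p,   with   (Gamma_p)_{ij} = gamma(|i - j|),
                       (r_p)_i = gamma(i),   i,j = 1..p.
Substitute the sample gammas (Toeplitz matrix and right-hand side of size 2):
  Gamma_p = [[1.3916, 0.3421], [0.3421, 1.3916]]
  r_p     = [0.3421, -0.5501]
Written out:
  1.3916 phi_1 + 0.3421 phi_2 = 0.3421
  0.3421 phi_1 + 1.3916 phi_2 = -0.5501
Solve by Cramer's rule:
  det = gamma(0)^2 - gamma(1)^2 = (1.3916)^2 - (0.3421)^2 = 1.93655056 - 0.11703241 = 1.81951815
  phi_hat_1 = [gamma(1) gamma(0) - gamma(1) gamma(2)] / det = [(0.3421)(1.3916) - (0.3421)(-0.5501)] / 1.81951815 = 0.66425557 / 1.81951815 = 0.3651
  phi_hat_2 = [gamma(0) gamma(2) - gamma(1)^2] / det = [(1.3916)(-0.5501) - (0.3421)^2] / 1.81951815 = -0.88255157 / 1.81951815 = -0.485
So phi_hat = [0.3651, -0.4850].
Therefore phi_hat_2 = -0.4850.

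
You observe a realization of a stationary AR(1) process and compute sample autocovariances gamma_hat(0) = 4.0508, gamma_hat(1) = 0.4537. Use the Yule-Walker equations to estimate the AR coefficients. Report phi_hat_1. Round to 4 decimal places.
\hat\phi_{1} = 0.1120

The Yule-Walker equations for an AR(p) process read, in matrix form,
  Gamma_p phi = r_p,   with   (Gamma_p)_{ij} = gamma(|i - j|),
                       (r_p)_i = gamma(i),   i,j = 1..p.
Substitute the sample gammas (Toeplitz matrix and right-hand side of size 1):
  Gamma_p = [[4.0508]]
  r_p     = [0.4537]
With p = 1 this is the single equation gamma(0) phi_1 = gamma(1):
  phi_hat_1 = gamma(1) / gamma(0) = 0.4537 / 4.0508 = 0.1120.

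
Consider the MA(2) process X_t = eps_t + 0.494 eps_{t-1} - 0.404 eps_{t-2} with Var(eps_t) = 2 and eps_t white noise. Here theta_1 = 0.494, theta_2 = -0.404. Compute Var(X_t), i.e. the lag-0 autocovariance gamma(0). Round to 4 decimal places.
\gamma(0) = 2.8145

For an MA(q) process X_t = eps_t + sum_i theta_i eps_{t-i} with
Var(eps_t) = sigma^2, the variance is
  gamma(0) = sigma^2 * (1 + sum_i theta_i^2).
  sum_i theta_i^2 = (0.494)^2 + (-0.404)^2 = 0.244036 + 0.163216 = 0.407252.
  gamma(0) = 2 * (1 + 0.407252) = 2 * 1.407252 = 2.814504, which rounds to 2.8145.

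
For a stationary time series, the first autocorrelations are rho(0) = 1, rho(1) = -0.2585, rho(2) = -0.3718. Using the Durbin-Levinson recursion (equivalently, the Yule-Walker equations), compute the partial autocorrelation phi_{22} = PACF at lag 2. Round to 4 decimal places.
\phi_{22} = -0.4700

The PACF at lag k is phi_{kk}, the last component of the solution
to the Yule-Walker system G_k phi = r_k where
  (G_k)_{ij} = rho(|i - j|), (r_k)_i = rho(i), i,j = 1..k.
Equivalently, Durbin-Levinson gives phi_{kk} iteratively:
  phi_{11} = rho(1)
  phi_{kk} = [rho(k) - sum_{j=1..k-1} phi_{k-1,j} rho(k-j)]
            / [1 - sum_{j=1..k-1} phi_{k-1,j} rho(j)],
  phi_{k,j} = phi_{k-1,j} - phi_{kk} phi_{k-1,k-j},  j = 1..k-1.
Step k = 1:
  phi_11 = rho(1) = -0.2585.
Step k = 2:
  phi_22 = [rho(2) - phi_11 rho(1)] / [1 - phi_11 rho(1)] = [-0.3718 - (-0.2585)(-0.2585)] / [1 - (-0.2585)(-0.2585)]
         = -0.43862225 / 0.93317775 = -0.47.
Therefore phi_{22} = -0.4700.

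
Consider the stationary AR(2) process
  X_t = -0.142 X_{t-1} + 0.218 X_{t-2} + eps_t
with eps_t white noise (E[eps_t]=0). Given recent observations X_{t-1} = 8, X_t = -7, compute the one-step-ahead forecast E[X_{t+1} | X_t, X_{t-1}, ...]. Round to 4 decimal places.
E[X_{t+1} \mid \mathcal F_t] = 2.7380

For an AR(p) model X_t = c + sum_i phi_i X_{t-i} + eps_t, the
one-step-ahead conditional mean is
  E[X_{t+1} | X_t, ...] = c + sum_i phi_i X_{t+1-i}.
Substitute known values:
  E[X_{t+1} | ...] = (-0.142) * (-7) + (0.218) * (8)
                   = 2.7380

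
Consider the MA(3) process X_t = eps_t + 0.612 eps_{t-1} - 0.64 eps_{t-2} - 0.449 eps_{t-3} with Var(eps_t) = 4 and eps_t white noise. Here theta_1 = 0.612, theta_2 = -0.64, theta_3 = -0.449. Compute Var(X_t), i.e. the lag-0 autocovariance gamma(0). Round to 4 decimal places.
\gamma(0) = 7.9430

For an MA(q) process X_t = eps_t + sum_i theta_i eps_{t-i} with
Var(eps_t) = sigma^2, the variance is
  gamma(0) = sigma^2 * (1 + sum_i theta_i^2).
  sum_i theta_i^2 = (0.612)^2 + (-0.64)^2 + (-0.449)^2 = 0.374544 + 0.4096 + 0.201601 = 0.985745.
  gamma(0) = 4 * (1 + 0.985745) = 4 * 1.985745 = 7.94298, which rounds to 7.9430.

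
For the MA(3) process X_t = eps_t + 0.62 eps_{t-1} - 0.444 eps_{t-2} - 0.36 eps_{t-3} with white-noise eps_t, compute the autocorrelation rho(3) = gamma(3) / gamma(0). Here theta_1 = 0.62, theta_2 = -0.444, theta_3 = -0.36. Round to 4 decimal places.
\rho(3) = -0.2104

For an MA(q) process with theta_0 = 1, the autocovariance is
  gamma(k) = sigma^2 * sum_{i=0..q-k} theta_i * theta_{i+k},
and rho(k) = gamma(k) / gamma(0). Sigma^2 cancels.
  numerator   = (1)*(-0.36) = -0.36.
  denominator = (1)^2 + (0.62)^2 + (-0.444)^2 + (-0.36)^2 = 1.711136.
  rho(3) = -0.36 / 1.711136 = -0.2104.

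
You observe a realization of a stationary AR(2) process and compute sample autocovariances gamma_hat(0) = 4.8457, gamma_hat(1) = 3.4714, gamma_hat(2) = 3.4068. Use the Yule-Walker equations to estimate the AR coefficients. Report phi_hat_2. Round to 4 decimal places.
\hat\phi_{2} = 0.3900

The Yule-Walker equations for an AR(p) process read, in matrix form,
  Gamma_p phi = r_p,   with   (Gamma_p)_{ij} = gamma(|i - j|),
                       (r_p)_i = gamma(i),   i,j = 1..p.
Substitute the sample gammas (Toeplitz matrix and right-hand side of size 2):
  Gamma_p = [[4.8457, 3.4714], [3.4714, 4.8457]]
  r_p     = [3.4714, 3.4068]
Written out:
  4.8457 phi_1 + 3.4714 phi_2 = 3.4714
  3.4714 phi_1 + 4.8457 phi_2 = 3.4068
Solve by Cramer's rule:
  det = gamma(0)^2 - gamma(1)^2 = (4.8457)^2 - (3.4714)^2 = 23.48080849 - 12.05061796 = 11.43019053
  phi_hat_1 = [gamma(1) gamma(0) - gamma(1) gamma(2)] / det = [(3.4714)(4.8457) - (3.4714)(3.4068)] / 11.43019053 = 4.99499746 / 11.43019053 = 0.437
  phi_hat_2 = [gamma(0) gamma(2) - gamma(1)^2] / det = [(4.8457)(3.4068) - (3.4714)^2] / 11.43019053 = 4.4577128 / 11.43019053 = 0.39
So phi_hat = [0.4370, 0.3900].
Therefore phi_hat_2 = 0.3900.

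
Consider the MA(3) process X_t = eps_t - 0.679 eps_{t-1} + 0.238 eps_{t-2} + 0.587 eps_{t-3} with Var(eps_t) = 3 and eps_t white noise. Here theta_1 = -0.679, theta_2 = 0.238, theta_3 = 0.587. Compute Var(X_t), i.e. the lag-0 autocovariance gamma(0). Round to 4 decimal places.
\gamma(0) = 5.5868

For an MA(q) process X_t = eps_t + sum_i theta_i eps_{t-i} with
Var(eps_t) = sigma^2, the variance is
  gamma(0) = sigma^2 * (1 + sum_i theta_i^2).
  sum_i theta_i^2 = (-0.679)^2 + (0.238)^2 + (0.587)^2 = 0.461041 + 0.056644 + 0.344569 = 0.862254.
  gamma(0) = 3 * (1 + 0.862254) = 3 * 1.862254 = 5.586762, which rounds to 5.5868.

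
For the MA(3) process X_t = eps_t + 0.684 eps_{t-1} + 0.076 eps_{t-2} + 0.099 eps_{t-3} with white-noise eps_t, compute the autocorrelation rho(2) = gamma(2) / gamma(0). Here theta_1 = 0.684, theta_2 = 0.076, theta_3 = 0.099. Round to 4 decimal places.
\rho(2) = 0.0969

For an MA(q) process with theta_0 = 1, the autocovariance is
  gamma(k) = sigma^2 * sum_{i=0..q-k} theta_i * theta_{i+k},
and rho(k) = gamma(k) / gamma(0). Sigma^2 cancels.
  numerator   = (1)*(0.076) + (0.684)*(0.099) = 0.143716.
  denominator = (1)^2 + (0.684)^2 + (0.076)^2 + (0.099)^2 = 1.483433.
  rho(2) = 0.143716 / 1.483433 = 0.0969.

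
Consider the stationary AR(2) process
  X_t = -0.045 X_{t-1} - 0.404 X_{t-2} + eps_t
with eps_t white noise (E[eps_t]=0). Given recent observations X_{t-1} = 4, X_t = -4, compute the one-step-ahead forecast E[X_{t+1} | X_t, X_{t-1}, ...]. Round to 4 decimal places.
E[X_{t+1} \mid \mathcal F_t] = -1.4360

For an AR(p) model X_t = c + sum_i phi_i X_{t-i} + eps_t, the
one-step-ahead conditional mean is
  E[X_{t+1} | X_t, ...] = c + sum_i phi_i X_{t+1-i}.
Substitute known values:
  E[X_{t+1} | ...] = (-0.045) * (-4) + (-0.404) * (4)
                   = -1.4360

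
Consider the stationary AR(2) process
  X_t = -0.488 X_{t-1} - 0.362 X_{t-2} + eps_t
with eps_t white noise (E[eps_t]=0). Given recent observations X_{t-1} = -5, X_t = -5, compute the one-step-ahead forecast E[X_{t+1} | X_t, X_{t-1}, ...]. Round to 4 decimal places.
E[X_{t+1} \mid \mathcal F_t] = 4.2500

For an AR(p) model X_t = c + sum_i phi_i X_{t-i} + eps_t, the
one-step-ahead conditional mean is
  E[X_{t+1} | X_t, ...] = c + sum_i phi_i X_{t+1-i}.
Substitute known values:
  E[X_{t+1} | ...] = (-0.488) * (-5) + (-0.362) * (-5)
                   = 4.2500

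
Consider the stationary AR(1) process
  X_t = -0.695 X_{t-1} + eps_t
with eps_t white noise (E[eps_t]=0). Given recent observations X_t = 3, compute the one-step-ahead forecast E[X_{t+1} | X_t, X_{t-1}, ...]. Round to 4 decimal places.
E[X_{t+1} \mid \mathcal F_t] = -2.0850

For an AR(p) model X_t = c + sum_i phi_i X_{t-i} + eps_t, the
one-step-ahead conditional mean is
  E[X_{t+1} | X_t, ...] = c + sum_i phi_i X_{t+1-i}.
Substitute known values:
  E[X_{t+1} | ...] = (-0.695) * (3)
                   = -2.0850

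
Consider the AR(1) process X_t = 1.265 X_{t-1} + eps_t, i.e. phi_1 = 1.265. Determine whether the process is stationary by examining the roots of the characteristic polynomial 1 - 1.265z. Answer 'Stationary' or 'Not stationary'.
\text{Not stationary}

The AR(p) characteristic polynomial is P(z) = 1 - 1.265z.
Stationarity requires all roots to lie outside the unit circle, i.e. |z| > 1 for every root.
This is linear in z: 1 + (-1.265) z = 0  =>  z = -1/(-1.265) = 0.790514,  |z| = 0.790514.
Moduli of all roots: 0.7905.
All moduli strictly greater than 1? No.
Verdict: Not stationary.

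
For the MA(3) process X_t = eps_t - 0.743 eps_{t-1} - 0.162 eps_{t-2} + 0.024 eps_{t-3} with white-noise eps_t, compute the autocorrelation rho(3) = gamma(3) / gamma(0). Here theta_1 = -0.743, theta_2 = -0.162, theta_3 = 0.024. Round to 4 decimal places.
\rho(3) = 0.0152

For an MA(q) process with theta_0 = 1, the autocovariance is
  gamma(k) = sigma^2 * sum_{i=0..q-k} theta_i * theta_{i+k},
and rho(k) = gamma(k) / gamma(0). Sigma^2 cancels.
  numerator   = (1)*(0.024) = 0.024.
  denominator = (1)^2 + (-0.743)^2 + (-0.162)^2 + (0.024)^2 = 1.578869.
  rho(3) = 0.024 / 1.578869 = 0.0152.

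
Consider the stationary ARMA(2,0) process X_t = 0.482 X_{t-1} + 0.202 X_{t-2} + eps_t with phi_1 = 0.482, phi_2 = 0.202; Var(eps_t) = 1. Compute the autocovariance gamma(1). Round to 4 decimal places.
\gamma(1) = 0.9914

Multiply the model equation by X_{t-k} and take expectations. With theta_0 = psi_0 = 1 and psi_j the MA(infinity) weights, this gives
  gamma(k) - sum_i phi_i gamma(k-i) = c_k,
  c_k = sigma^2 * sum_{j=k..q} theta_j psi_{j-k}   (c_k = 0 for k > q),
using gamma(-m) = gamma(m).
Pure AR (q = 0): c_0 = sigma^2 = 1, c_k = 0 for k >= 1.
Equations for k = 0, 1, 2 (AR order 2, c_2 = 0):
  (E0) gamma(0) = phi_1 gamma(1) + phi_2 gamma(2) + c_0
  (E1) gamma(1) = phi_1 gamma(0) + phi_2 gamma(1) + c_1
  (E2) gamma(2) = phi_1 gamma(1) + phi_2 gamma(0)
From (E1): gamma(1) = A gamma(0) + B with
  A = phi_1 / (1 - phi_2) = 0.482 / 0.798 = 0.60401,   B = c_1 / (1 - phi_2) = 0 / 0.798 = 0.
Insert (E2) into (E0): gamma(0) (1 - phi_2^2) = phi_1 (1 + phi_2) gamma(1) + c_0.
  phi_1 (1 + phi_2) = (0.482)(1.202) = 0.579364,   1 - phi_2^2 = 0.959196.
Replace gamma(1) by A gamma(0) + B and collect gamma(0):
  gamma(0) [0.959196 - (0.579364)(0.60401)] = c_0 = 1
  gamma(0) * 0.609254 = 1
  gamma(0) = 1 / 0.609254 = 1.641351.
  gamma(1) = A gamma(0) = (0.60401)(1.641351) = 0.991392.
Therefore gamma(1) = 0.9914 (to 4 decimal places).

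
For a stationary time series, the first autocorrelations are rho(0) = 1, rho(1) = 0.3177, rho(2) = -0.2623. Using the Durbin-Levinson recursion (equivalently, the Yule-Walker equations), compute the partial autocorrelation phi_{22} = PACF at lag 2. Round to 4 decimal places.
\phi_{22} = -0.4040

The PACF at lag k is phi_{kk}, the last component of the solution
to the Yule-Walker system G_k phi = r_k where
  (G_k)_{ij} = rho(|i - j|), (r_k)_i = rho(i), i,j = 1..k.
Equivalently, Durbin-Levinson gives phi_{kk} iteratively:
  phi_{11} = rho(1)
  phi_{kk} = [rho(k) - sum_{j=1..k-1} phi_{k-1,j} rho(k-j)]
            / [1 - sum_{j=1..k-1} phi_{k-1,j} rho(j)],
  phi_{k,j} = phi_{k-1,j} - phi_{kk} phi_{k-1,k-j},  j = 1..k-1.
Step k = 1:
  phi_11 = rho(1) = 0.3177.
Step k = 2:
  phi_22 = [rho(2) - phi_11 rho(1)] / [1 - phi_11 rho(1)] = [-0.2623 - (0.3177)(0.3177)] / [1 - (0.3177)(0.3177)]
         = -0.36323329 / 0.89906671 = -0.404.
Therefore phi_{22} = -0.4040.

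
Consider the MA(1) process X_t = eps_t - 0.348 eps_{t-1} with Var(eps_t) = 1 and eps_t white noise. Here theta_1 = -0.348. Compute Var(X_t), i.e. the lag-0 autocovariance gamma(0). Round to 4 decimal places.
\gamma(0) = 1.1211

For an MA(q) process X_t = eps_t + sum_i theta_i eps_{t-i} with
Var(eps_t) = sigma^2, the variance is
  gamma(0) = sigma^2 * (1 + sum_i theta_i^2).
  sum_i theta_i^2 = (-0.348)^2 = 0.121104.
  gamma(0) = 1 * (1 + 0.121104) = 1 * 1.121104 = 1.121104, which rounds to 1.1211.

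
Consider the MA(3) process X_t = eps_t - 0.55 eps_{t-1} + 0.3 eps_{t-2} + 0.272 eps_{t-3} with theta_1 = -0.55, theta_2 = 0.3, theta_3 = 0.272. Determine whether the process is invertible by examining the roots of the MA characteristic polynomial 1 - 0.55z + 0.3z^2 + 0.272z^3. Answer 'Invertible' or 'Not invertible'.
\text{Invertible}

The MA(q) characteristic polynomial is P(z) = 1 - 0.55z + 0.3z^2 + 0.272z^3.
Invertibility requires all roots to lie outside the unit circle, i.e. |z| > 1 for every root.
Degree 3: look for a simple real root z0 first, then factor out (1 - z/z0) and solve the remaining quadratic.
Testing z0 = -2.5: P(-2.5) = 1 + (-0.55)(-2.5) + (0.3)(-2.5)^2 + (0.272)(-2.5)^3
  = 1 + (1.375) + (1.875) + (-4.25) = 0.  So z_0 = -2.5 is a root, |z_0| = 2.5.
Divide out the factor (1 + 0.4 z) = (1 - z/z0) (since 1/z0 = -0.4):
  P(z) = (1 + 0.4 z)(1 + (-0.95) z + (0.68) z^2)
  [check: z-coef -0.95 - (-0.4) = -0.55; z^2-coef 0.68 - (-0.4)(-0.95) = 0.3; z^3-coef -(-0.4)(0.68) = 0.272.]
Remaining roots from the quadratic factor 1 + (-0.95) z + (0.68) z^2:
  Set 1 + (-0.95) z + (0.68) z^2 = 0, i.e. a z^2 + b z + c = 0 with a = 0.68, b = -0.95, c = 1.
  Discriminant D = b^2 - 4ac = (-0.95)^2 - 4*(0.68)*1 = 0.9025 - (2.72) = -1.8175.
  D < 0, so the roots are the complex-conjugate pair z = (-b +/- i sqrt(-D)) / (2a) = 0.6985 +/- 0.9913i.
  For a conjugate pair |z|^2 = z * conj(z) = (product of roots) = c/a = 1/(0.68) = 1.470588, so |z| = sqrt(1.470588) = 1.2127 for both roots.
Moduli of all roots: 2.5000, 1.2127, 1.2127.
All moduli strictly greater than 1? Yes.
Verdict: Invertible.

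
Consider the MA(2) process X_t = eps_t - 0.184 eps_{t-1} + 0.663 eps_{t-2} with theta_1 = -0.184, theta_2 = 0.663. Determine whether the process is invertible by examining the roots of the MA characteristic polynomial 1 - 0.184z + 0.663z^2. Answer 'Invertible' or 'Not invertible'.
\text{Invertible}

The MA(q) characteristic polynomial is P(z) = 1 - 0.184z + 0.663z^2.
Invertibility requires all roots to lie outside the unit circle, i.e. |z| > 1 for every root.
Set 1 + (-0.184) z + (0.663) z^2 = 0, i.e. a z^2 + b z + c = 0 with a = 0.663, b = -0.184, c = 1.
Discriminant D = b^2 - 4ac = (-0.184)^2 - 4*(0.663)*1 = 0.033856 - (2.652) = -2.618144.
D < 0, so the roots are the complex-conjugate pair z = (-b +/- i sqrt(-D)) / (2a) = 0.1388 +/- 1.2203i.
For a conjugate pair |z|^2 = z * conj(z) = (product of roots) = c/a = 1/(0.663) = 1.508296, so |z| = sqrt(1.508296) = 1.2281 for both roots.
Moduli of all roots: 1.2281, 1.2281.
All moduli strictly greater than 1? Yes.
Verdict: Invertible.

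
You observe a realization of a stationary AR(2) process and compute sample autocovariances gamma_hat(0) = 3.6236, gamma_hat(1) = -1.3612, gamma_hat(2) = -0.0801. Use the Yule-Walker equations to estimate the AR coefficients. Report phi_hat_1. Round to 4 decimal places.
\hat\phi_{1} = -0.4470

The Yule-Walker equations for an AR(p) process read, in matrix form,
  Gamma_p phi = r_p,   with   (Gamma_p)_{ij} = gamma(|i - j|),
                       (r_p)_i = gamma(i),   i,j = 1..p.
Substitute the sample gammas (Toeplitz matrix and right-hand side of size 2):
  Gamma_p = [[3.6236, -1.3612], [-1.3612, 3.6236]]
  r_p     = [-1.3612, -0.0801]
Written out:
  3.6236 phi_1 - 1.3612 phi_2 = -1.3612
  -1.3612 phi_1 + 3.6236 phi_2 = -0.0801
Solve by Cramer's rule:
  det = gamma(0)^2 - gamma(1)^2 = (3.6236)^2 - (-1.3612)^2 = 13.13047696 - 1.85286544 = 11.27761152
  phi_hat_1 = [gamma(1) gamma(0) - gamma(1) gamma(2)] / det = [(-1.3612)(3.6236) - (-1.3612)(-0.0801)] / 11.27761152 = -5.04147644 / 11.27761152 = -0.447
  phi_hat_2 = [gamma(0) gamma(2) - gamma(1)^2] / det = [(3.6236)(-0.0801) - (-1.3612)^2] / 11.27761152 = -2.1431158 / 11.27761152 = -0.19
So phi_hat = [-0.4470, -0.1900].
Therefore phi_hat_1 = -0.4470.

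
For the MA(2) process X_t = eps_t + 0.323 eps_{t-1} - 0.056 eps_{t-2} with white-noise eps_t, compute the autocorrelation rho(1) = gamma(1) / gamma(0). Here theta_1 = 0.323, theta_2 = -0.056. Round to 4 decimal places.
\rho(1) = 0.2753

For an MA(q) process with theta_0 = 1, the autocovariance is
  gamma(k) = sigma^2 * sum_{i=0..q-k} theta_i * theta_{i+k},
and rho(k) = gamma(k) / gamma(0). Sigma^2 cancels.
  numerator   = (1)*(0.323) + (0.323)*(-0.056) = 0.304912.
  denominator = (1)^2 + (0.323)^2 + (-0.056)^2 = 1.107465.
  rho(1) = 0.304912 / 1.107465 = 0.2753.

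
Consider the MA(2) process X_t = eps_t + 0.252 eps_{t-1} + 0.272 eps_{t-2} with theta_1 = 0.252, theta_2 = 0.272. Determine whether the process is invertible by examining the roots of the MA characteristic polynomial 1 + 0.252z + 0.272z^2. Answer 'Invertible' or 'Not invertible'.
\text{Invertible}

The MA(q) characteristic polynomial is P(z) = 1 + 0.252z + 0.272z^2.
Invertibility requires all roots to lie outside the unit circle, i.e. |z| > 1 for every root.
Set 1 + (0.252) z + (0.272) z^2 = 0, i.e. a z^2 + b z + c = 0 with a = 0.272, b = 0.252, c = 1.
Discriminant D = b^2 - 4ac = (0.252)^2 - 4*(0.272)*1 = 0.063504 - (1.088) = -1.024496.
D < 0, so the roots are the complex-conjugate pair z = (-b +/- i sqrt(-D)) / (2a) = -0.4632 +/- 1.8606i.
For a conjugate pair |z|^2 = z * conj(z) = (product of roots) = c/a = 1/(0.272) = 3.676471, so |z| = sqrt(3.676471) = 1.9174 for both roots.
Moduli of all roots: 1.9174, 1.9174.
All moduli strictly greater than 1? Yes.
Verdict: Invertible.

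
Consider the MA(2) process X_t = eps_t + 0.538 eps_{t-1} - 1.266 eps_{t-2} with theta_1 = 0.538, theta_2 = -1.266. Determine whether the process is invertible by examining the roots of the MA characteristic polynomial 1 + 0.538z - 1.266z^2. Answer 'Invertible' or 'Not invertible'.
\text{Not invertible}

The MA(q) characteristic polynomial is P(z) = 1 + 0.538z - 1.266z^2.
Invertibility requires all roots to lie outside the unit circle, i.e. |z| > 1 for every root.
Set 1 + (0.538) z + (-1.266) z^2 = 0, i.e. a z^2 + b z + c = 0 with a = -1.266, b = 0.538, c = 1.
Discriminant D = b^2 - 4ac = (0.538)^2 - 4*(-1.266)*1 = 0.289444 - (-5.064) = 5.353444.
D >= 0, so the roots are real: z = (-b +/- sqrt(D)) / (2a) = (-0.538 +/- 2.313751) / (-2.532).
  z_1 = (-0.538 + 2.313751) / (-2.532) = -0.7013,   |z_1| = 0.7013.
  z_2 = (-0.538 - 2.313751) / (-2.532) = 1.1263,   |z_2| = 1.1263.
Moduli of all roots: 0.7013, 1.1263.
All moduli strictly greater than 1? No.
Verdict: Not invertible.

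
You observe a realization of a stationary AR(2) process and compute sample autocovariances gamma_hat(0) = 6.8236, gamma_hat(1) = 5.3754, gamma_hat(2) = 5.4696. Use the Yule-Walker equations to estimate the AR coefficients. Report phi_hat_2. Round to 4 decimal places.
\hat\phi_{2} = 0.4770

The Yule-Walker equations for an AR(p) process read, in matrix form,
  Gamma_p phi = r_p,   with   (Gamma_p)_{ij} = gamma(|i - j|),
                       (r_p)_i = gamma(i),   i,j = 1..p.
Substitute the sample gammas (Toeplitz matrix and right-hand side of size 2):
  Gamma_p = [[6.8236, 5.3754], [5.3754, 6.8236]]
  r_p     = [5.3754, 5.4696]
Written out:
  6.8236 phi_1 + 5.3754 phi_2 = 5.3754
  5.3754 phi_1 + 6.8236 phi_2 = 5.4696
Solve by Cramer's rule:
  det = gamma(0)^2 - gamma(1)^2 = (6.8236)^2 - (5.3754)^2 = 46.56151696 - 28.89492516 = 17.6665918
  phi_hat_1 = [gamma(1) gamma(0) - gamma(1) gamma(2)] / det = [(5.3754)(6.8236) - (5.3754)(5.4696)] / 17.6665918 = 7.2782916 / 17.6665918 = 0.412
  phi_hat_2 = [gamma(0) gamma(2) - gamma(1)^2] / det = [(6.8236)(5.4696) - (5.3754)^2] / 17.6665918 = 8.4274374 / 17.6665918 = 0.477
So phi_hat = [0.4120, 0.4770].
Therefore phi_hat_2 = 0.4770.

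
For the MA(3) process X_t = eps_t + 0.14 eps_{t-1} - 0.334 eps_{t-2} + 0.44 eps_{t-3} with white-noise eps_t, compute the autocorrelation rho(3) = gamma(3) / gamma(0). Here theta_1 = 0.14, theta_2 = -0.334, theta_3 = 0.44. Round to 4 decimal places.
\rho(3) = 0.3321

For an MA(q) process with theta_0 = 1, the autocovariance is
  gamma(k) = sigma^2 * sum_{i=0..q-k} theta_i * theta_{i+k},
and rho(k) = gamma(k) / gamma(0). Sigma^2 cancels.
  numerator   = (1)*(0.44) = 0.44.
  denominator = (1)^2 + (0.14)^2 + (-0.334)^2 + (0.44)^2 = 1.324756.
  rho(3) = 0.44 / 1.324756 = 0.3321.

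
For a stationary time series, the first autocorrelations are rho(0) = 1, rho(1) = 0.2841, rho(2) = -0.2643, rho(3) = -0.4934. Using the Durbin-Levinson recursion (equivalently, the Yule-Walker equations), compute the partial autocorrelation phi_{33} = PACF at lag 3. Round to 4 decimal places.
\phi_{33} = -0.3590

The PACF at lag k is phi_{kk}, the last component of the solution
to the Yule-Walker system G_k phi = r_k where
  (G_k)_{ij} = rho(|i - j|), (r_k)_i = rho(i), i,j = 1..k.
Equivalently, Durbin-Levinson gives phi_{kk} iteratively:
  phi_{11} = rho(1)
  phi_{kk} = [rho(k) - sum_{j=1..k-1} phi_{k-1,j} rho(k-j)]
            / [1 - sum_{j=1..k-1} phi_{k-1,j} rho(j)],
  phi_{k,j} = phi_{k-1,j} - phi_{kk} phi_{k-1,k-j},  j = 1..k-1.
Step k = 1:
  phi_11 = rho(1) = 0.2841.
Step k = 2:
  phi_22 = [rho(2) - phi_11 rho(1)] / [1 - phi_11 rho(1)] = [-0.2643 - (0.2841)(0.2841)] / [1 - (0.2841)(0.2841)]
         = -0.34501281 / 0.91928719 = -0.375305.
  Update: phi_21 = phi_11 - phi_22 phi_11 = 0.2841 - (-0.375305)(0.2841) = 0.390724.
Step k = 3:
  phi_33 = [rho(3) - phi_21 rho(2) - phi_22 rho(1)] / [1 - phi_21 rho(1) - phi_22 rho(2)]
    numerator   = -0.4934 - (0.390724)(-0.2643) - (-0.375305)(0.2841) = -0.28350756
    denominator = 1 - (0.390724)(0.2841) - (-0.375305)(-0.2643) = 0.78980226
  phi_33 = -0.28350756 / 0.78980226 = -0.359.
Therefore phi_{33} = -0.3590.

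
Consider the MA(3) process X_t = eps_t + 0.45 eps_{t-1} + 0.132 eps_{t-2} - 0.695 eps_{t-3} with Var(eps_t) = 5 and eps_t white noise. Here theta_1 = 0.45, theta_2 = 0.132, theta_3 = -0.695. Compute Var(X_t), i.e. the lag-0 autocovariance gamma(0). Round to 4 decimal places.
\gamma(0) = 8.5147

For an MA(q) process X_t = eps_t + sum_i theta_i eps_{t-i} with
Var(eps_t) = sigma^2, the variance is
  gamma(0) = sigma^2 * (1 + sum_i theta_i^2).
  sum_i theta_i^2 = (0.45)^2 + (0.132)^2 + (-0.695)^2 = 0.2025 + 0.017424 + 0.483025 = 0.702949.
  gamma(0) = 5 * (1 + 0.702949) = 5 * 1.702949 = 8.514745, which rounds to 8.5147.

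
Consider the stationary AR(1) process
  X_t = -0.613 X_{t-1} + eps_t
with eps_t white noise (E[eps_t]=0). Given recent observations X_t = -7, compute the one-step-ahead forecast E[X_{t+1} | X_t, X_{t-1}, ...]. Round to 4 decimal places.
E[X_{t+1} \mid \mathcal F_t] = 4.2910

For an AR(p) model X_t = c + sum_i phi_i X_{t-i} + eps_t, the
one-step-ahead conditional mean is
  E[X_{t+1} | X_t, ...] = c + sum_i phi_i X_{t+1-i}.
Substitute known values:
  E[X_{t+1} | ...] = (-0.613) * (-7)
                   = 4.2910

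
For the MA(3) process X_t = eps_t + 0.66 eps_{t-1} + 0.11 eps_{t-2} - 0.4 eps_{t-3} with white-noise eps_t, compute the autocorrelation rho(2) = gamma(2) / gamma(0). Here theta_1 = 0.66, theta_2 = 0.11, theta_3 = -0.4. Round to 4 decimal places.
\rho(2) = -0.0958

For an MA(q) process with theta_0 = 1, the autocovariance is
  gamma(k) = sigma^2 * sum_{i=0..q-k} theta_i * theta_{i+k},
and rho(k) = gamma(k) / gamma(0). Sigma^2 cancels.
  numerator   = (1)*(0.11) + (0.66)*(-0.4) = -0.154.
  denominator = (1)^2 + (0.66)^2 + (0.11)^2 + (-0.4)^2 = 1.6077.
  rho(2) = -0.154 / 1.6077 = -0.0958.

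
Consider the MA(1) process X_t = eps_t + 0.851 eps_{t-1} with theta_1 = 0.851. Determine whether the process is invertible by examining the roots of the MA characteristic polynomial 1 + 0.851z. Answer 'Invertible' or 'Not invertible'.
\text{Invertible}

The MA(q) characteristic polynomial is P(z) = 1 + 0.851z.
Invertibility requires all roots to lie outside the unit circle, i.e. |z| > 1 for every root.
This is linear in z: 1 + (0.851) z = 0  =>  z = -1/(0.851) = -1.175088,  |z| = 1.175088.
Moduli of all roots: 1.1751.
All moduli strictly greater than 1? Yes.
Verdict: Invertible.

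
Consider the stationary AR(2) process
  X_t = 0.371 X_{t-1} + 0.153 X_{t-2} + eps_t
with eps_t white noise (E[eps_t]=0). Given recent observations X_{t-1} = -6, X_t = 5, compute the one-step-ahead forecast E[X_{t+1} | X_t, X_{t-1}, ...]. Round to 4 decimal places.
E[X_{t+1} \mid \mathcal F_t] = 0.9370

For an AR(p) model X_t = c + sum_i phi_i X_{t-i} + eps_t, the
one-step-ahead conditional mean is
  E[X_{t+1} | X_t, ...] = c + sum_i phi_i X_{t+1-i}.
Substitute known values:
  E[X_{t+1} | ...] = (0.371) * (5) + (0.153) * (-6)
                   = 0.9370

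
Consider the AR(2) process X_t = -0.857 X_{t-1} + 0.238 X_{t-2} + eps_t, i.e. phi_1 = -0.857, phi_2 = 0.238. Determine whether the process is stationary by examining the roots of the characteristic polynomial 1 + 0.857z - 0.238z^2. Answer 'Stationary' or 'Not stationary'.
\text{Not stationary}

The AR(p) characteristic polynomial is P(z) = 1 + 0.857z - 0.238z^2.
Stationarity requires all roots to lie outside the unit circle, i.e. |z| > 1 for every root.
Set 1 + (0.857) z + (-0.238) z^2 = 0, i.e. a z^2 + b z + c = 0 with a = -0.238, b = 0.857, c = 1.
Discriminant D = b^2 - 4ac = (0.857)^2 - 4*(-0.238)*1 = 0.734449 - (-0.952) = 1.686449.
D >= 0, so the roots are real: z = (-b +/- sqrt(D)) / (2a) = (-0.857 +/- 1.298634) / (-0.476).
  z_1 = (-0.857 + 1.298634) / (-0.476) = -0.9278,   |z_1| = 0.9278.
  z_2 = (-0.857 - 1.298634) / (-0.476) = 4.5286,   |z_2| = 4.5286.
Moduli of all roots: 0.9278, 4.5286.
All moduli strictly greater than 1? No.
Verdict: Not stationary.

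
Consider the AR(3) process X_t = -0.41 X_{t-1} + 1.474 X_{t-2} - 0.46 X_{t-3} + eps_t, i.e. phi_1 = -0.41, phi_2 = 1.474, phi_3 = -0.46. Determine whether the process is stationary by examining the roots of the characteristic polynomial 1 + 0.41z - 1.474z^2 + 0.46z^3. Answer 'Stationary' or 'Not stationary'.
\text{Not stationary}

The AR(p) characteristic polynomial is P(z) = 1 + 0.41z - 1.474z^2 + 0.46z^3.
Stationarity requires all roots to lie outside the unit circle, i.e. |z| > 1 for every root.
Degree 3: look for a simple real root z0 first, then factor out (1 - z/z0) and solve the remaining quadratic.
Testing z0 = 2.5: P(2.5) = 1 + (0.41)(2.5) + (-1.474)(2.5)^2 + (0.46)(2.5)^3
  = 1 + (1.025) + (-9.2125) + (7.1875) = 0.  So z_0 = 2.5 is a root, |z_0| = 2.5.
Divide out the factor (1 - 0.4 z) = (1 - z/z0) (since 1/z0 = 0.4):
  P(z) = (1 - 0.4 z)(1 + (0.81) z + (-1.15) z^2)
  [check: z-coef 0.81 - (0.4) = 0.41; z^2-coef -1.15 - (0.4)(0.81) = -1.474; z^3-coef -(0.4)(-1.15) = 0.46.]
Remaining roots from the quadratic factor 1 + (0.81) z + (-1.15) z^2:
  Set 1 + (0.81) z + (-1.15) z^2 = 0, i.e. a z^2 + b z + c = 0 with a = -1.15, b = 0.81, c = 1.
  Discriminant D = b^2 - 4ac = (0.81)^2 - 4*(-1.15)*1 = 0.6561 - (-4.6) = 5.2561.
  D >= 0, so the roots are real: z = (-b +/- sqrt(D)) / (2a) = (-0.81 +/- 2.292619) / (-2.3).
    z_1 = (-0.81 + 2.292619) / (-2.3) = -0.6446,   |z_1| = 0.6446.
    z_2 = (-0.81 - 2.292619) / (-2.3) = 1.349,   |z_2| = 1.349.
Moduli of all roots: 2.5000, 0.6446, 1.3490.
All moduli strictly greater than 1? No.
Verdict: Not stationary.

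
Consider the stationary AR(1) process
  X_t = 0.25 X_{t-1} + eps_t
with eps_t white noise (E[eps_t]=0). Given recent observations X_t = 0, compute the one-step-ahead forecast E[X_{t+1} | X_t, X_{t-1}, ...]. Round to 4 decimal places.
E[X_{t+1} \mid \mathcal F_t] = 0.0000

For an AR(p) model X_t = c + sum_i phi_i X_{t-i} + eps_t, the
one-step-ahead conditional mean is
  E[X_{t+1} | X_t, ...] = c + sum_i phi_i X_{t+1-i}.
Substitute known values:
  E[X_{t+1} | ...] = (0.25) * (0)
                   = 0.0000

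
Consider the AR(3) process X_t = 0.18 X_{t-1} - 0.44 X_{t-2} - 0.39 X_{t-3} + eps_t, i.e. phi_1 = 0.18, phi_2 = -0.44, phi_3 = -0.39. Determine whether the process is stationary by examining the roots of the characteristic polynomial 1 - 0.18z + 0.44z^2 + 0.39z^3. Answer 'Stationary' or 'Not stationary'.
\text{Stationary}

The AR(p) characteristic polynomial is P(z) = 1 - 0.18z + 0.44z^2 + 0.39z^3.
Stationarity requires all roots to lie outside the unit circle, i.e. |z| > 1 for every root.
Degree 3: look for a simple real root z0 first, then factor out (1 - z/z0) and solve the remaining quadratic.
Testing z0 = -2: P(-2) = 1 + (-0.18)(-2) + (0.44)(-2)^2 + (0.39)(-2)^3
  = 1 + (0.36) + (1.76) + (-3.12) = 0.  So z_0 = -2 is a root, |z_0| = 2.
Divide out the factor (1 + 0.5 z) = (1 - z/z0) (since 1/z0 = -0.5):
  P(z) = (1 + 0.5 z)(1 + (-0.68) z + (0.78) z^2)
  [check: z-coef -0.68 - (-0.5) = -0.18; z^2-coef 0.78 - (-0.5)(-0.68) = 0.44; z^3-coef -(-0.5)(0.78) = 0.39.]
Remaining roots from the quadratic factor 1 + (-0.68) z + (0.78) z^2:
  Set 1 + (-0.68) z + (0.78) z^2 = 0, i.e. a z^2 + b z + c = 0 with a = 0.78, b = -0.68, c = 1.
  Discriminant D = b^2 - 4ac = (-0.68)^2 - 4*(0.78)*1 = 0.4624 - (3.12) = -2.6576.
  D < 0, so the roots are the complex-conjugate pair z = (-b +/- i sqrt(-D)) / (2a) = 0.4359 +/- 1.045i.
  For a conjugate pair |z|^2 = z * conj(z) = (product of roots) = c/a = 1/(0.78) = 1.282051, so |z| = sqrt(1.282051) = 1.1323 for both roots.
Moduli of all roots: 2.0000, 1.1323, 1.1323.
All moduli strictly greater than 1? Yes.
Verdict: Stationary.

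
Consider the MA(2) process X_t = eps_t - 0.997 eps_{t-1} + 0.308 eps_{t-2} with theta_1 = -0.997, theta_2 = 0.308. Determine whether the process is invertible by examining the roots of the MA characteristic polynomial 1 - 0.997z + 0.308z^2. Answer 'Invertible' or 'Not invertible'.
\text{Invertible}

The MA(q) characteristic polynomial is P(z) = 1 - 0.997z + 0.308z^2.
Invertibility requires all roots to lie outside the unit circle, i.e. |z| > 1 for every root.
Set 1 + (-0.997) z + (0.308) z^2 = 0, i.e. a z^2 + b z + c = 0 with a = 0.308, b = -0.997, c = 1.
Discriminant D = b^2 - 4ac = (-0.997)^2 - 4*(0.308)*1 = 0.994009 - (1.232) = -0.237991.
D < 0, so the roots are the complex-conjugate pair z = (-b +/- i sqrt(-D)) / (2a) = 1.6185 +/- 0.792i.
For a conjugate pair |z|^2 = z * conj(z) = (product of roots) = c/a = 1/(0.308) = 3.246753, so |z| = sqrt(3.246753) = 1.8019 for both roots.
Moduli of all roots: 1.8019, 1.8019.
All moduli strictly greater than 1? Yes.
Verdict: Invertible.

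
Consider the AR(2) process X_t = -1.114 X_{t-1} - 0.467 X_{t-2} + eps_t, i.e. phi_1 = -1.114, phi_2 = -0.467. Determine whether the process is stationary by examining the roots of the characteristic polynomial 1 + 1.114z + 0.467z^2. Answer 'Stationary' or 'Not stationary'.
\text{Stationary}

The AR(p) characteristic polynomial is P(z) = 1 + 1.114z + 0.467z^2.
Stationarity requires all roots to lie outside the unit circle, i.e. |z| > 1 for every root.
Set 1 + (1.114) z + (0.467) z^2 = 0, i.e. a z^2 + b z + c = 0 with a = 0.467, b = 1.114, c = 1.
Discriminant D = b^2 - 4ac = (1.114)^2 - 4*(0.467)*1 = 1.240996 - (1.868) = -0.627004.
D < 0, so the roots are the complex-conjugate pair z = (-b +/- i sqrt(-D)) / (2a) = -1.1927 +/- 0.8478i.
For a conjugate pair |z|^2 = z * conj(z) = (product of roots) = c/a = 1/(0.467) = 2.141328, so |z| = sqrt(2.141328) = 1.4633 for both roots.
Moduli of all roots: 1.4633, 1.4633.
All moduli strictly greater than 1? Yes.
Verdict: Stationary.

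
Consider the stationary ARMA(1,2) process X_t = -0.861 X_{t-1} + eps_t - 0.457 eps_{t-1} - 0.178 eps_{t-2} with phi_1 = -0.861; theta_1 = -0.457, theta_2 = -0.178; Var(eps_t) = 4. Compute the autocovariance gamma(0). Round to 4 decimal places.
\gamma(0) = 25.1045

Multiply the model equation by X_{t-k} and take expectations. With theta_0 = psi_0 = 1 and psi_j the MA(infinity) weights, this gives
  gamma(k) - sum_i phi_i gamma(k-i) = c_k,
  c_k = sigma^2 * sum_{j=k..q} theta_j psi_{j-k}   (c_k = 0 for k > q),
using gamma(-m) = gamma(m).
psi-weights needed (psi_j = theta_j + sum_i phi_i psi_{j-i}):
  psi_1 = theta_1 + phi_1 = -0.457 + (-0.861) = -1.318
  psi_2 = theta_2 + phi_1 psi_1 = -0.178 + (-0.861)(-1.318) = 0.956798
Right-hand sides:
  c_0 = sigma^2 (1 + theta_1 psi_1 + theta_2 psi_2) = 4 * (1 + (-0.457)(-1.318) + (-0.178)(0.956798)) = 4 * 1.432016 = 5.728064
  c_1 = sigma^2 (theta_1 + theta_2 psi_1) = 4 * (-0.457 + (-0.178)(-1.318)) = -0.889584
  c_2 = sigma^2 theta_2 = 4 * (-0.178) = -0.712
Equations for k = 0 and k = 1 (AR order 1):
  gamma(0) = phi_1 gamma(1) + c_0
  gamma(1) = phi_1 gamma(0) + c_1
Substituting the second into the first: gamma(0) (1 - phi_1^2) = c_0 + phi_1 c_1, so
  gamma(0) = (c_0 + phi_1 c_1) / (1 - phi_1^2) = (5.728064 + (-0.861)(-0.889584)) / (1 - (-0.861)^2) = 6.493996 / 0.258679 = 25.104456.
Therefore gamma(0) = 25.1045 (to 4 decimal places).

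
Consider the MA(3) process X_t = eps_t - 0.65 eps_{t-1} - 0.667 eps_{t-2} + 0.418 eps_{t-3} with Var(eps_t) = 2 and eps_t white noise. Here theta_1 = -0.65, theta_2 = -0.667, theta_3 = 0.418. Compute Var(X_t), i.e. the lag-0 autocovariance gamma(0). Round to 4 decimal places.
\gamma(0) = 4.0842

For an MA(q) process X_t = eps_t + sum_i theta_i eps_{t-i} with
Var(eps_t) = sigma^2, the variance is
  gamma(0) = sigma^2 * (1 + sum_i theta_i^2).
  sum_i theta_i^2 = (-0.65)^2 + (-0.667)^2 + (0.418)^2 = 0.4225 + 0.444889 + 0.174724 = 1.042113.
  gamma(0) = 2 * (1 + 1.042113) = 2 * 2.042113 = 4.084226, which rounds to 4.0842.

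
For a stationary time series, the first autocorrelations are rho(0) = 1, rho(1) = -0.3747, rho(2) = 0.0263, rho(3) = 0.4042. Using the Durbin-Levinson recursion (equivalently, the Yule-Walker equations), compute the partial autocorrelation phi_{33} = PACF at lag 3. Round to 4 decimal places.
\phi_{33} = 0.4330

The PACF at lag k is phi_{kk}, the last component of the solution
to the Yule-Walker system G_k phi = r_k where
  (G_k)_{ij} = rho(|i - j|), (r_k)_i = rho(i), i,j = 1..k.
Equivalently, Durbin-Levinson gives phi_{kk} iteratively:
  phi_{11} = rho(1)
  phi_{kk} = [rho(k) - sum_{j=1..k-1} phi_{k-1,j} rho(k-j)]
            / [1 - sum_{j=1..k-1} phi_{k-1,j} rho(j)],
  phi_{k,j} = phi_{k-1,j} - phi_{kk} phi_{k-1,k-j},  j = 1..k-1.
Step k = 1:
  phi_11 = rho(1) = -0.3747.
Step k = 2:
  phi_22 = [rho(2) - phi_11 rho(1)] / [1 - phi_11 rho(1)] = [0.0263 - (-0.3747)(-0.3747)] / [1 - (-0.3747)(-0.3747)]
         = -0.11410009 / 0.85959991 = -0.132736.
  Update: phi_21 = phi_11 - phi_22 phi_11 = -0.3747 - (-0.132736)(-0.3747) = -0.424436.
Step k = 3:
  phi_33 = [rho(3) - phi_21 rho(2) - phi_22 rho(1)] / [1 - phi_21 rho(1) - phi_22 rho(2)]
    numerator   = 0.4042 - (-0.424436)(0.0263) - (-0.132736)(-0.3747) = 0.36562639
    denominator = 1 - (-0.424436)(-0.3747) - (-0.132736)(0.0263) = 0.84445469
  phi_33 = 0.36562639 / 0.84445469 = 0.433.
Therefore phi_{33} = 0.4330.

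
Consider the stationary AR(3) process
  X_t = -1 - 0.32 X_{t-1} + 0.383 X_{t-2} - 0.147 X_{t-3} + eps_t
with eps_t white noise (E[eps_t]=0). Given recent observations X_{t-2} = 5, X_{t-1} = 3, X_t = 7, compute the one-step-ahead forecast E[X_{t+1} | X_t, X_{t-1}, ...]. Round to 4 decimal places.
E[X_{t+1} \mid \mathcal F_t] = -2.8260

For an AR(p) model X_t = c + sum_i phi_i X_{t-i} + eps_t, the
one-step-ahead conditional mean is
  E[X_{t+1} | X_t, ...] = c + sum_i phi_i X_{t+1-i}.
Substitute known values:
  E[X_{t+1} | ...] = -1 + (-0.32) * (7) + (0.383) * (3) + (-0.147) * (5)
                   = -2.8260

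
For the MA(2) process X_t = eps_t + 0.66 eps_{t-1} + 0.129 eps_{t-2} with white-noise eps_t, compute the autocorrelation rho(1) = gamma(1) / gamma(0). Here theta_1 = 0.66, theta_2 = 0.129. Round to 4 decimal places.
\rho(1) = 0.5131

For an MA(q) process with theta_0 = 1, the autocovariance is
  gamma(k) = sigma^2 * sum_{i=0..q-k} theta_i * theta_{i+k},
and rho(k) = gamma(k) / gamma(0). Sigma^2 cancels.
  numerator   = (1)*(0.66) + (0.66)*(0.129) = 0.74514.
  denominator = (1)^2 + (0.66)^2 + (0.129)^2 = 1.452241.
  rho(1) = 0.74514 / 1.452241 = 0.5131.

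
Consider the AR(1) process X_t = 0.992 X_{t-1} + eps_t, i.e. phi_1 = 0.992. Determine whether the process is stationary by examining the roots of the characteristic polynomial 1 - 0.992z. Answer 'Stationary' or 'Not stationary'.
\text{Stationary}

The AR(p) characteristic polynomial is P(z) = 1 - 0.992z.
Stationarity requires all roots to lie outside the unit circle, i.e. |z| > 1 for every root.
This is linear in z: 1 + (-0.992) z = 0  =>  z = -1/(-0.992) = 1.008065,  |z| = 1.008065.
Moduli of all roots: 1.0081.
All moduli strictly greater than 1? Yes.
Verdict: Stationary.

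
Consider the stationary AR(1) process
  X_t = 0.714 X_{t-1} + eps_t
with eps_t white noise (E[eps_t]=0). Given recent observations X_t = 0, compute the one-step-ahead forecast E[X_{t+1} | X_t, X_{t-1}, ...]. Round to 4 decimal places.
E[X_{t+1} \mid \mathcal F_t] = 0.0000

For an AR(p) model X_t = c + sum_i phi_i X_{t-i} + eps_t, the
one-step-ahead conditional mean is
  E[X_{t+1} | X_t, ...] = c + sum_i phi_i X_{t+1-i}.
Substitute known values:
  E[X_{t+1} | ...] = (0.714) * (0)
                   = 0.0000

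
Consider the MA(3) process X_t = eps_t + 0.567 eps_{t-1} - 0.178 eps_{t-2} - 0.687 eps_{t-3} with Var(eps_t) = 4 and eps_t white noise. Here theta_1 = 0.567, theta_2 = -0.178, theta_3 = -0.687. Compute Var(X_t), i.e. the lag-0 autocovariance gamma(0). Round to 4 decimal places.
\gamma(0) = 7.3006

For an MA(q) process X_t = eps_t + sum_i theta_i eps_{t-i} with
Var(eps_t) = sigma^2, the variance is
  gamma(0) = sigma^2 * (1 + sum_i theta_i^2).
  sum_i theta_i^2 = (0.567)^2 + (-0.178)^2 + (-0.687)^2 = 0.321489 + 0.031684 + 0.471969 = 0.825142.
  gamma(0) = 4 * (1 + 0.825142) = 4 * 1.825142 = 7.300568, which rounds to 7.3006.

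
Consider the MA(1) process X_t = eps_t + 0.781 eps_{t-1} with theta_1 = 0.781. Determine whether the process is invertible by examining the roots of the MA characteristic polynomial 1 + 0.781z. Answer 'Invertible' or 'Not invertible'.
\text{Invertible}

The MA(q) characteristic polynomial is P(z) = 1 + 0.781z.
Invertibility requires all roots to lie outside the unit circle, i.e. |z| > 1 for every root.
This is linear in z: 1 + (0.781) z = 0  =>  z = -1/(0.781) = -1.28041,  |z| = 1.28041.
Moduli of all roots: 1.2804.
All moduli strictly greater than 1? Yes.
Verdict: Invertible.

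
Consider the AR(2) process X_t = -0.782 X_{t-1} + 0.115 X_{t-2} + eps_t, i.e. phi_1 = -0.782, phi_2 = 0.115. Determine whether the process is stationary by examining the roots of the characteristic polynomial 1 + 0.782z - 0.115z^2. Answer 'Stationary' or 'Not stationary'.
\text{Stationary}

The AR(p) characteristic polynomial is P(z) = 1 + 0.782z - 0.115z^2.
Stationarity requires all roots to lie outside the unit circle, i.e. |z| > 1 for every root.
Set 1 + (0.782) z + (-0.115) z^2 = 0, i.e. a z^2 + b z + c = 0 with a = -0.115, b = 0.782, c = 1.
Discriminant D = b^2 - 4ac = (0.782)^2 - 4*(-0.115)*1 = 0.611524 - (-0.46) = 1.071524.
D >= 0, so the roots are real: z = (-b +/- sqrt(D)) / (2a) = (-0.782 +/- 1.035144) / (-0.23).
  z_1 = (-0.782 + 1.035144) / (-0.23) = -1.1006,   |z_1| = 1.1006.
  z_2 = (-0.782 - 1.035144) / (-0.23) = 7.9006,   |z_2| = 7.9006.
Moduli of all roots: 1.1006, 7.9006.
All moduli strictly greater than 1? Yes.
Verdict: Stationary.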